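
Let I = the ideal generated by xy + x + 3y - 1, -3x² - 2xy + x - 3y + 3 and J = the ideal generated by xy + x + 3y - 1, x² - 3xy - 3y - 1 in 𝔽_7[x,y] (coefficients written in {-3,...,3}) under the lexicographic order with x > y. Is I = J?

No, the ideals differ.

For a fixed monomial order, each ideal has a unique reduced Gröbner basis; comparing bases decides equality.
Buchberger on the first generating set:
f_1 = xy + x + 3y - 1, LT = xy.
f_2 = -3x² - 2xy + x - 3y + 3, LT = x².

S(f_1,f_2): lcm = x²y. S = x² - 3xy² + xy - x - y² + y.
  leading term x²: subtract (2)·f_2 from x² - 3xy² + xy - x - y² + y → -3xy² - 2xy - 3x - y² + 1
  leading term xy²: subtract (-3y)·f_1 from -3xy² - 2xy - 3x - y² + 1 → xy - 3x + y² - 3y + 1
  leading term xy: subtract (1)·f_1 from xy - 3x + y² - 3y + 1 → 3x + y² + y + 2
  leading term x: no divisor's leading term divides it; move 3x to the remainder.
  leading term y²: no divisor's leading term divides it; move y² to the remainder.
  leading term y: no divisor's leading term divides it; move y to the remainder.
  leading term 1: no divisor's leading term divides it; move 2 to the remainder.
  remainder 3x + y² + y + 2 ≠ 0; add g_3 = 3x + y² + y + 2 to the basis.

S(f_1,g_3): lcm = xy. S = x + 2y³ + 2y² - 1.
  leading term x: subtract (-2)·g_3 from x + 2y³ + 2y² - 1 → 2y³ - 3y² + 2y + 3
  leading term y³: no divisor's leading term divides it; move 2y³ to the remainder.
  leading term y²: no divisor's leading term divides it; move -3y² to the remainder.
  leading term y: no divisor's leading term divides it; move 2y to the remainder.
  leading term 1: no divisor's leading term divides it; move 3 to the remainder.
  remainder 2y³ - 3y² + 2y + 3 ≠ 0; add g_4 = 2y³ - 3y² + 2y + 3 to the basis.

The other S-polynomials (S(f_2,g_3), S(f_1,g_4), S(f_2,g_4), S(g_3,g_4)) all reduce to 0 modulo the current basis, so we have a Gröbner basis.
Inter-reduce: drop elements whose leading term is divisible by another's, tail-reduce, and make monic.
Reduced Gröbner basis: {x - 2y² - 2y + 3, y³ + 2y² + y - 2}.

Buchberger on the second generating set:
h_1 = xy + x + 3y - 1, LT = xy.
h_2 = x² - 3xy - 3y - 1, LT = x².

S(h_1,h_2): lcm = x²y. S = x² + 3xy² + 3xy - x + 3y² + y.
  leading term x²: subtract (1)·h_2 from x² + 3xy² + 3xy - x + 3y² + y → 3xy² - xy - x + 3y² - 3y + 1
  leading term xy²: subtract (3y)·h_1 from 3xy² - xy - x + 3y² - 3y + 1 → 3xy - x + y² + 1
  leading term xy: subtract (3)·h_1 from 3xy - x + y² + 1 → 3x + y² - 2y - 3
  leading term x: no divisor's leading term divides it; move 3x to the remainder.
  leading term y²: no divisor's leading term divides it; move y² to the remainder.
  leading term y: no divisor's leading term divides it; move -2y to the remainder.
  leading term 1: no divisor's leading term divides it; move -3 to the remainder.
  remainder 3x + y² - 2y - 3 ≠ 0; add k_3 = 3x + y² - 2y - 3 to the basis.

S(h_1,k_3): lcm = xy. S = x + 2y³ + 3y² - 3y - 1.
  leading term x: subtract (-2)·k_3 from x + 2y³ + 3y² - 3y - 1 → 2y³ - 2y²
  leading term y³: no divisor's leading term divides it; move 2y³ to the remainder.
  leading term y²: no divisor's leading term divides it; move -2y² to the remainder.
  remainder 2y³ - 2y² ≠ 0; add k_4 = 2y³ - 2y² to the basis.

The other S-polynomials (S(h_2,k_3), S(h_1,k_4), S(h_2,k_4), S(k_3,k_4)) all reduce to 0 modulo the current basis, so we have a Gröbner basis.
Inter-reduce: drop elements whose leading term is divisible by another's, tail-reduce, and make monic.
Reduced Gröbner basis: {x - 2y² - 3y - 1, y³ - y²}.

These differ, so the ideals are not equal.
The same test decides containment: I ⊆ J iff every generator of I reduces to 0 modulo a Gröbner basis of J.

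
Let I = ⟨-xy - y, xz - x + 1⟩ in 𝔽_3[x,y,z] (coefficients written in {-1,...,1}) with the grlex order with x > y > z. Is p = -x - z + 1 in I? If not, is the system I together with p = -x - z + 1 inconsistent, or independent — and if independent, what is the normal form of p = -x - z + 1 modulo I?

-x - z + 1 is independent of I; its normal form modulo I is -x - z + 1.

First compute the reduced Gröbner basis of I by Buchberger's algorithm.
f_1 = -xy - y, LT = xy.
f_2 = xz - x + 1, LT = xz.

S(f_1,f_2): lcm = xyz. S = xy + yz - y.
  leading term xy: subtract (-1)·f_1 from xy + yz - y → yz + y
  leading term yz: no divisor's leading term divides it; move yz to the remainder.
  leading term y: no divisor's leading term divides it; move y to the remainder.
  remainder yz + y ≠ 0; add h_3 = yz + y to the basis.

The other S-polynomials (S(f_1,h_3), S(f_2,h_3)) all reduce to 0 modulo the current basis, so we have a Gröbner basis.
Inter-reduce: drop elements whose leading term is divisible by another's, tail-reduce, and make monic.
Reduced Gröbner basis: {xy + y, xz - x + 1, yz + y}.
Label its elements g_1 = xy + y, g_2 = xz - x + 1, g_3 = yz + y.

Reduce p = -x - z + 1 modulo G:
  leading term x: no divisor's leading term divides it; move -x to the remainder.
  leading term z: no divisor's leading term divides it; move -z to the remainder.
  leading term 1: no divisor's leading term divides it; move 1 to the remainder.
  normal form = -x - z + 1.
The normal form is nonzero, so p ∉ I. Since p minus its normal form lies in I, I + (p) = I + (r) where r = -x - z + 1; decide whether this ideal is the whole ring.
Run Buchberger on G together with r (pairs among the g_i already reduce to 0 since G is a Gröbner basis):
g_1 = xy + y, LT = xy.
g_2 = xz - x + 1, LT = xz.
g_3 = yz + y, LT = yz.
r = -x - z + 1, LT = x.

S(g_2,r): lcm = xz. S = -z² - x + z + 1.
  leading term z²: no divisor's leading term divides it; move -z² to the remainder.
  leading term x: subtract (1)·r from -x + z + 1 → -z
  leading term z: no divisor's leading term divides it; move -z to the remainder.
  remainder -z² - z ≠ 0; add m_5 = -z² - z to the basis.

The other S-polynomials (S(g_1,g_2), S(g_1,g_3), S(g_1,r), S(g_2,g_3), S(g_3,r), S(g_1,m_5), S(g_2,m_5), S(g_3,m_5), S(r,m_5)) all reduce to 0 modulo the current basis, so we have a Gröbner basis.
Inter-reduce: drop elements whose leading term is divisible by another's, tail-reduce, and make monic.
Reduced Gröbner basis: {yz + y, z² + z, x + z - 1}.
The reduced Gröbner basis of I + (p) is {yz + y, z² + z, x + z - 1} ≠ {1}, a proper ideal, so the enlarged system stays consistent: p is independent of I, with normal form -x - z + 1.

Ideal membership is decidable via reduction modulo a Gröbner basis.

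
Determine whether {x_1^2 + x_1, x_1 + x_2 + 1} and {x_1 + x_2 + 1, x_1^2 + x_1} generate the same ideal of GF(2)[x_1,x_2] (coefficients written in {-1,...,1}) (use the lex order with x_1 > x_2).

For a fixed monomial order, each ideal has a unique reduced Gröbner basis; comparing bases decides equality.
Buchberger on the first generating set:
f_1 = x_1^2 + x_1, LT = x_1^2.
f_2 = x_1 + x_2 + 1, LT = x_1.

S(f_1,f_2): lcm = x_1^2. S = x_1x_2.
  leading term x_1x_2: subtract (x_2)·f_2 from x_1x_2 → x_2^2 + x_2
  leading term x_2^2: no divisor's leading term divides it; move x_2^2 to the remainder.
  leading term x_2: no divisor's leading term divides it; move x_2 to the remainder.
  remainder x_2^2 + x_2 ≠ 0; add g_3 = x_2^2 + x_2 to the basis.

The other S-polynomials (S(f_1,g_3), S(f_2,g_3)) all reduce to 0 modulo the current basis, so we have a Gröbner basis.
Inter-reduce: drop elements whose leading term is divisible by another's, tail-reduce, and make monic.
Reduced Gröbner basis: {x_1 + x_2 + 1, x_2^2 + x_2}.

Buchberger on the second generating set:
h_1 = x_1 + x_2 + 1, LT = x_1.
h_2 = x_1^2 + x_1, LT = x_1^2.

S(h_1,h_2): lcm = x_1^2. S = x_1x_2.
  leading term x_1x_2: subtract (x_2)·h_1 from x_1x_2 → x_2^2 + x_2
  leading term x_2^2: no divisor's leading term divides it; move x_2^2 to the remainder.
  leading term x_2: no divisor's leading term divides it; move x_2 to the remainder.
  remainder x_2^2 + x_2 ≠ 0; add k_3 = x_2^2 + x_2 to the basis.

The other S-polynomials (S(h_1,k_3), S(h_2,k_3)) all reduce to 0 modulo the current basis, so we have a Gröbner basis.
Inter-reduce: drop elements whose leading term is divisible by another's, tail-reduce, and make monic.
Reduced Gröbner basis: {x_1 + x_2 + 1, x_2^2 + x_2}.

These coincide, so the ideals are equal.

Yes, the ideals are equal.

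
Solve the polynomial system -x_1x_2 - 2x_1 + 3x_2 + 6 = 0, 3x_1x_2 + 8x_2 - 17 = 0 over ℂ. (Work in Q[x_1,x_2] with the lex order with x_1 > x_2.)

{(-11/2, -2), (3, 1)}

Compute a lex Gröbner basis by Buchberger's algorithm.
f_1 = -x_1x_2 - 2x_1 + 3x_2 + 6, LT = x_1x_2.
f_2 = 3x_1x_2 + 8x_2 - 17, LT = x_1x_2.

S(f_1,f_2): lcm = x_1x_2. S = 2x_1 - 17/3x_2 - 1/3.
  reduce S modulo (f_1, f_2):
  remainder 2x_1 - 17/3x_2 - 1/3 ≠ 0; add h_3 = 2x_1 - 17/3x_2 - 1/3 to the basis.

S(f_1,h_3): lcm = x_1x_2. S = 2x_1 + 17/6x_2^2 - 17/6x_2 - 6.
  reduce S modulo (f_1, f_2, h_3):
  remainder 17/6x_2^2 + 17/6x_2 - 17/3 ≠ 0; add h_4 = 17/6x_2^2 + 17/6x_2 - 17/3 to the basis.

The other S-polynomials (S(f_2,h_3), S(f_1,h_4), S(f_2,h_4), S(h_3,h_4)) all reduce to 0 modulo the current basis, so we have a Gröbner basis.
Inter-reduce: drop elements whose leading term is divisible by another's, tail-reduce, and make monic.
Reduced Gröbner basis: {x_1 - 17/6x_2 - 1/6, x_2^2 + x_2 - 2}.

A lex Gröbner basis eliminates variables successively. Here x_2^2 + x_2 - 2 depends only on x_2, with roots {-2, 1}; lifting each root through the earlier basis elements recovers the full solutions.
  x_2 = -2: the earlier basis element becomes x_1 + 11/2 = 0, giving x_1 = -11/2 — point (-11/2, -2).
  x_2 = 1: the earlier basis element becomes x_1 - 3 = 0, giving x_1 = 3 — point (3, 1).
This is the nonlinear analogue of row-reducing a linear system.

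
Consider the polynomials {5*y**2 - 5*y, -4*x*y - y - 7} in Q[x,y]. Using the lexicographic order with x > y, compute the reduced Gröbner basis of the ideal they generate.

f_1 = 5*y**2 - 5*y, LT = y**2.
f_2 = -4*x*y - y - 7, LT = x*y.

S(f_1,f_2): lcm = x*y**2. S = -x*y - 1/4*y**2 - 7/4*y.
  leading term x*y: subtract (1/4)·f_2 from -x*y - 1/4*y**2 - 7/4*y → -1/4*y**2 - 3/2*y + 7/4
  leading term y**2: subtract (-1/20)·f_1 from -1/4*y**2 - 3/2*y + 7/4 → -7/4*y + 7/4
  leading term y: no divisor's leading term divides it; move -7/4*y to the remainder.
  leading term 1: no divisor's leading term divides it; move 7/4 to the remainder.
  remainder -7/4*y + 7/4 ≠ 0; add g_3 = -7/4*y + 7/4 to the basis.

S(f_1,g_3): lcm = y**2. S = 0.
  remainder 0.

S(f_2,g_3): lcm = x*y. S = x + 1/4*y + 7/4.
  leading term x: no divisor's leading term divides it; move x to the remainder.
  leading term y: subtract (-1/7)·g_3 from 1/4*y + 7/4 → 2
  leading term 1: no divisor's leading term divides it; move 2 to the remainder.
  remainder x + 2 ≠ 0; add g_4 = x + 2 to the basis.

S(f_1,g_4): leading monomials are coprime, so the S-polynomial reduces to 0 (Buchberger's first criterion).
S(f_2,g_4): lcm = x*y. S = -7/4*y + 7/4.
  leading term y: subtract (1)·g_3 from -7/4*y + 7/4 → 0
  remainder 0.

S(g_3,g_4): leading monomials are coprime, so the S-polynomial reduces to 0 (Buchberger's first criterion).
Every S-polynomial of the final basis reduces to 0, so we have a Gröbner basis.
Inter-reduce: drop elements whose leading term is divisible by another's, tail-reduce, and make monic.

G = {x + 2, y - 1}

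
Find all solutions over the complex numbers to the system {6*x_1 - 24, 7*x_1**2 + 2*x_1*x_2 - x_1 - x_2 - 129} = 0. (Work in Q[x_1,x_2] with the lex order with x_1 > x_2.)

Compute a lex Gröbner basis by Buchberger's algorithm.
f_1 = 6*x_1 - 24, LT = x_1.
f_2 = 7*x_1**2 + 2*x_1*x_2 - x_1 - x_2 - 129, LT = x_1**2.

S(f_1,f_2): lcm = x_1**2. S = -2/7*x_1*x_2 - 27/7*x_1 + 1/7*x_2 + 129/7.
  leading term x_1*x_2: subtract (-1/21*x_2)·f_1 from -2/7*x_1*x_2 - 27/7*x_1 + 1/7*x_2 + 129/7 → -27/7*x_1 - x_2 + 129/7
  leading term x_1: subtract (-9/14)·f_1 from -27/7*x_1 - x_2 + 129/7 → -x_2 + 3
  leading term x_2: no divisor's leading term divides it; move -x_2 to the remainder.
  leading term 1: no divisor's leading term divides it; move 3 to the remainder.
  remainder -x_2 + 3 ≠ 0; add h_3 = -x_2 + 3 to the basis.

The other S-polynomials (S(f_1,h_3), S(f_2,h_3)) all reduce to 0 modulo the current basis, so we have a Gröbner basis.
Inter-reduce: drop elements whose leading term is divisible by another's, tail-reduce, and make monic.
Reduced Gröbner basis: {x_1 - 4, x_2 - 3}.

A lex Gröbner basis eliminates variables successively. Here x_2 - 3 depends only on x_2, with roots {3}; lifting each root through the earlier basis elements recovers the full solutions.
  x_2 = 3: the earlier basis element becomes x_1 - 4 = 0, giving x_1 = 4 — point (4, 3).
Check: every point annihilates each of the original generators.

{(4, 3)}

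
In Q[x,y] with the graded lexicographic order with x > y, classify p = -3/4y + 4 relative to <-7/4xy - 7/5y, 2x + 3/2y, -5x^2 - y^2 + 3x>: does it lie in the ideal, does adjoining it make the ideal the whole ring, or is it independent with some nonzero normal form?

Adjoining -3/4y + 4 makes the ideal the whole ring: the system is inconsistent.

First compute the reduced Gröbner basis of I by Buchberger's algorithm.
f_1 = -7/4xy - 7/5y, LT = xy.
f_2 = 2x + 3/2y, LT = x.
f_3 = -5x^2 - y^2 + 3x, LT = x^2.

S(f_1,f_2): lcm = xy. S = -3/4y^2 + 4/5y.
  leading term y^2: no divisor's leading term divides it; move -3/4y^2 to the remainder.
  leading term y: no divisor's leading term divides it; move 4/5y to the remainder.
  remainder -3/4y^2 + 4/5y ≠ 0; add h_4 = -3/4y^2 + 4/5y to the basis.

S(f_1,f_3): lcm = x^2y. S = -1/5y^3 + 7/5xy.
  leading term y^3: subtract (4/15y)·h_4 from -1/5y^3 + 7/5xy → 7/5xy - 16/75y^2
  leading term xy: subtract (-4/5)·f_1 from 7/5xy - 16/75y^2 → -16/75y^2 - 28/25y
  leading term y^2: subtract (64/225)·h_4 from -16/75y^2 - 28/25y → -1516/1125y
  leading term y: no divisor's leading term divides it; move -1516/1125y to the remainder.
  remainder -1516/1125y ≠ 0; add h_5 = -1516/1125y to the basis.

The other S-polynomials (S(f_2,f_3), S(f_1,h_4), S(f_2,h_4), S(f_3,h_4), S(f_1,h_5), S(f_2,h_5), S(f_3,h_5), S(h_4,h_5)) all reduce to 0 modulo the current basis, so we have a Gröbner basis.
Inter-reduce: drop elements whose leading term is divisible by another's, tail-reduce, and make monic.
Reduced Gröbner basis: {x, y}.
Label its elements g_1 = x, g_2 = y.

Reduce p = -3/4y + 4 modulo G:
  leading term y: subtract (-3/4)·g_2 from -3/4y + 4 → 4
  leading term 1: no divisor's leading term divides it; move 4 to the remainder.
  normal form = 4.
The normal form is nonzero, so p ∉ I. Since p minus its normal form lies in I, I + (p) = I + (r) where r = 4; decide whether this ideal is the whole ring.
Here r = 4 is a nonzero constant, hence a unit: 1 ∈ I + (p), the Gröbner basis of I + (p) is {1}, and the enlarged system has no common solution — adjoining p is inconsistent.

Ideal membership is decidable via reduction modulo a Gröbner basis.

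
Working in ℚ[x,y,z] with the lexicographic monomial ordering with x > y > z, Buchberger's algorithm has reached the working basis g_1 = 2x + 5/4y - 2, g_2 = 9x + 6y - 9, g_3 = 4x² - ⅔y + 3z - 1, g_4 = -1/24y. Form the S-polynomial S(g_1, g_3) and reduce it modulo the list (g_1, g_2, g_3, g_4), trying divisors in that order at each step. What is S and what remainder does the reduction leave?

lcm(LM(g_1), LM(g_3)) = x².
S = (lcm/LT(g_1))·g_1 − (lcm/LT(g_3))·g_3 = ⅝xy - x + ⅙y - ¾z + ¼.
Reduce S modulo (g_1, g_2, g_3, g_4) in that order:
  leading term xy: subtract (5/16y)·g_1 from ⅝xy - x + ⅙y - ¾z + ¼ → -x - 25/64y² + 19/24y - ¾z + ¼
  leading term x: subtract (-½)·g_1 from -x - 25/64y² + 19/24y - ¾z + ¼ → -25/64y² + 17/12y - ¾z - ¾
  leading term y²: subtract (75/8y)·g_4 from -25/64y² + 17/12y - ¾z - ¾ → 17/12y - ¾z - ¾
  leading term y: subtract (-34)·g_4 from 17/12y - ¾z - ¾ → -¾z - ¾
  leading term z: no divisor's leading term divides it; move -¾z to the remainder.
  leading term 1: no divisor's leading term divides it; move -¾ to the remainder.
The remainder -¾z - ¾ is nonzero, so it would be added as the next basis element.

S(g_1, g_3) = ⅝xy - x + ⅙y - ¾z + ¼; remainder on division = -¾z - ¾.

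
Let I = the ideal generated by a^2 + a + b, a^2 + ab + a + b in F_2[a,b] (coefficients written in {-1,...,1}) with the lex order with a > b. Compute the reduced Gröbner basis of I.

G = {a^2 + a + b, ab, b^2}

Buchberger's algorithm terminates because the ascending chain of leading-term ideals stabilizes.

f_1 = a^2 + a + b, LT = a^2.
f_2 = a^2 + ab + a + b, LT = a^2.

S(f_1,f_2): lcm = a^2. S = ab.
  leading term ab: no divisor's leading term divides it; move ab to the remainder.
  remainder ab ≠ 0; add g_3 = ab to the basis.

S(f_1,g_3): lcm = a^2b. S = ab + b^2.
  leading term ab: subtract (1)·g_3 from ab + b^2 → b^2
  leading term b^2: no divisor's leading term divides it; move b^2 to the remainder.
  remainder b^2 ≠ 0; add g_4 = b^2 to the basis.

S(f_2,g_3): lcm = a^2b. S = ab^2 + ab + b^2.
  leading term ab^2: subtract (b)·g_3 from ab^2 + ab + b^2 → ab + b^2
  leading term ab: subtract (1)·g_3 from ab + b^2 → b^2
  leading term b^2: subtract (1)·g_4 from b^2 → 0
  remainder 0.

S(f_1,g_4): leading monomials are coprime, so the S-polynomial reduces to 0 (Buchberger's first criterion).
S(f_2,g_4): leading monomials are coprime, so the S-polynomial reduces to 0 (Buchberger's first criterion).
S(g_3,g_4): lcm = ab^2. S = 0.
  remainder 0.

Every S-polynomial of the final basis reduces to 0, so we have a Gröbner basis.
Inter-reduce: drop elements whose leading term is divisible by another's, tail-reduce, and make monic.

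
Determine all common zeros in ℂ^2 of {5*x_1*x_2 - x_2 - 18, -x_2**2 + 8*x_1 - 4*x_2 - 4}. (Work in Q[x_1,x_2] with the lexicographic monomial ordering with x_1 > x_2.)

Compute a lex Gröbner basis by Buchberger's algorithm.
f_1 = 5*x_1*x_2 - x_2 - 18, LT = x_1*x_2.
f_2 = 8*x_1 - x_2**2 - 4*x_2 - 4, LT = x_1.

S(f_1,f_2): lcm = x_1*x_2. S = 1/8*x_2**3 + 1/2*x_2**2 + 3/10*x_2 - 18/5.
  leading term x_2**3: no divisor's leading term divides it; move 1/8*x_2**3 to the remainder.
  leading term x_2**2: no divisor's leading term divides it; move 1/2*x_2**2 to the remainder.
  leading term x_2: no divisor's leading term divides it; move 3/10*x_2 to the remainder.
  leading term 1: no divisor's leading term divides it; move -18/5 to the remainder.
  remainder 1/8*x_2**3 + 1/2*x_2**2 + 3/10*x_2 - 18/5 ≠ 0; add h_3 = 1/8*x_2**3 + 1/2*x_2**2 + 3/10*x_2 - 18/5 to the basis.

S(f_1,h_3): lcm = x_1*x_2**3. S = -4*x_1*x_2**2 - 12/5*x_1*x_2 + 144/5*x_1 - 1/5*x_2**3 - 18/5*x_2**2.
  leading term x_1*x_2**2: subtract (-4/5*x_2)·f_1 from -4*x_1*x_2**2 - 12/5*x_1*x_2 + 144/5*x_1 - 1/5*x_2**3 - 18/5*x_2**2 → -12/5*x_1*x_2 + 144/5*x_1 - 1/5*x_2**3 - 22/5*x_2**2 - 72/5*x_2
  leading term x_1*x_2: subtract (-12/25)·f_1 from -12/5*x_1*x_2 + 144/5*x_1 - 1/5*x_2**3 - 22/5*x_2**2 - 72/5*x_2 → 144/5*x_1 - 1/5*x_2**3 - 22/5*x_2**2 - 372/25*x_2 - 216/25
  leading term x_1: subtract (18/5)·f_2 from 144/5*x_1 - 1/5*x_2**3 - 22/5*x_2**2 - 372/25*x_2 - 216/25 → -1/5*x_2**3 - 4/5*x_2**2 - 12/25*x_2 + 144/25
  leading term x_2**3: subtract (-8/5)·h_3 from -1/5*x_2**3 - 4/5*x_2**2 - 12/25*x_2 + 144/25 → 0
  remainder 0.

S(f_2,h_3): leading monomials are coprime, so the S-polynomial reduces to 0 (Buchberger's first criterion).
Every S-polynomial of the final basis reduces to 0, so we have a Gröbner basis.
Inter-reduce: drop elements whose leading term is divisible by another's, tail-reduce, and make monic.
Reduced Gröbner basis: {x_1 - 1/8*x_2**2 - 1/2*x_2 - 1/2, x_2**3 + 4*x_2**2 + 12/5*x_2 - 144/5}.

Since the basis is lex-ordered, x_2**3 + 4*x_2**2 + 12/5*x_2 - 144/5 is univariate in x_2. Its roots are {2, -3 - 3*sqrt(15)*I/5, -3 + 3*sqrt(15)*I/5}. Back-substituting each root into the other basis elements fixes the other coordinates.
  x_2 = 2: the earlier basis element becomes x_1 - 2 = 0, giving x_1 = 2 — point (2, 2).
  x_2 = -3 - 3*sqrt(15)*I/5: the earlier basis element becomes x_1 + 11/20 - 3*sqrt(15)*I/20 = 0, giving x_1 = -11/20 + 3*sqrt(15)*I/20 — point (-11/20 + 3*sqrt(15)*I/20, -3 - 3*sqrt(15)*I/5).
  x_2 = -3 + 3*sqrt(15)*I/5: the earlier basis element becomes x_1 + 11/20 + 3*sqrt(15)*I/20 = 0, giving x_1 = -11/20 - 3*sqrt(15)*I/20 — point (-11/20 - 3*sqrt(15)*I/20, -3 + 3*sqrt(15)*I/5).
Check: every point annihilates each of the original generators.

{(2, 2), (-11/20 + 3*sqrt(15)*I/20, -3 - 3*sqrt(15)*I/5), (-11/20 - 3*sqrt(15)*I/20, -3 + 3*sqrt(15)*I/5)}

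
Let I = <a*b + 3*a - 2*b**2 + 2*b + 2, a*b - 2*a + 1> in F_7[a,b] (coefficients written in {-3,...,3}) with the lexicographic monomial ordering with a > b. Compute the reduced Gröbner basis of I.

G = {a + b**2 - b + 3, b**3 - 3*b**2 - 2*b}

f_1 = a*b + 3*a - 2*b**2 + 2*b + 2, LT = a*b.
f_2 = a*b - 2*a + 1, LT = a*b.

S(f_1,f_2): lcm = a*b. S = -2*a - 2*b**2 + 2*b + 1.
  leading term a: no divisor's leading term divides it; move -2*a to the remainder.
  leading term b**2: no divisor's leading term divides it; move -2*b**2 to the remainder.
  leading term b: no divisor's leading term divides it; move 2*b to the remainder.
  leading term 1: no divisor's leading term divides it; move 1 to the remainder.
  remainder -2*a - 2*b**2 + 2*b + 1 ≠ 0; add g_3 = -2*a - 2*b**2 + 2*b + 1 to the basis.

S(f_1,g_3): lcm = a*b. S = 3*a - b**3 - b**2 - b + 2.
  leading term a: subtract (2)·g_3 from 3*a - b**3 - b**2 - b + 2 → -b**3 + 3*b**2 + 2*b
  leading term b**3: no divisor's leading term divides it; move -b**3 to the remainder.
  leading term b**2: no divisor's leading term divides it; move 3*b**2 to the remainder.
  leading term b: no divisor's leading term divides it; move 2*b to the remainder.
  remainder -b**3 + 3*b**2 + 2*b ≠ 0; add g_4 = -b**3 + 3*b**2 + 2*b to the basis.

The other S-polynomials (S(f_2,g_3), S(f_1,g_4), S(f_2,g_4), S(g_3,g_4)) all reduce to 0 modulo the current basis, so we have a Gröbner basis.
Inter-reduce: drop elements whose leading term is divisible by another's, tail-reduce, and make monic.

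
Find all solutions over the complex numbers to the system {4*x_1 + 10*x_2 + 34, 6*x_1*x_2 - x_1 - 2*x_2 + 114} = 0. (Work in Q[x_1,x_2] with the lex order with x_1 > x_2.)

Compute a lex Gröbner basis by Buchberger's algorithm.
f_1 = 4*x_1 + 10*x_2 + 34, LT = x_1.
f_2 = 6*x_1*x_2 - x_1 - 2*x_2 + 114, LT = x_1*x_2.

S(f_1,f_2): lcm = x_1*x_2. S = 1/6*x_1 + 5/2*x_2**2 + 53/6*x_2 - 19.
  leading term x_1: subtract (1/24)·f_1 from 1/6*x_1 + 5/2*x_2**2 + 53/6*x_2 - 19 → 5/2*x_2**2 + 101/12*x_2 - 245/12
  leading term x_2**2: no divisor's leading term divides it; move 5/2*x_2**2 to the remainder.
  leading term x_2: no divisor's leading term divides it; move 101/12*x_2 to the remainder.
  leading term 1: no divisor's leading term divides it; move -245/12 to the remainder.
  remainder 5/2*x_2**2 + 101/12*x_2 - 245/12 ≠ 0; add h_3 = 5/2*x_2**2 + 101/12*x_2 - 245/12 to the basis.

The other S-polynomials (S(f_1,h_3), S(f_2,h_3)) all reduce to 0 modulo the current basis, so we have a Gröbner basis.
Inter-reduce: drop elements whose leading term is divisible by another's, tail-reduce, and make monic.
Reduced Gröbner basis: {x_1 + 5/2*x_2 + 17/2, x_2**2 + 101/30*x_2 - 49/6}.

The lex basis is triangular: the last element involves only x_2. Solving x_2**2 + 101/30*x_2 - 49/6 = 0 gives x_2 ∈ {-5, 49/30}; substituting each value into the earlier elements determines the remaining variables.
  x_2 = -5: the earlier basis element becomes x_1 - 4 = 0, giving x_1 = 4 — point (4, -5).
  x_2 = 49/30: the earlier basis element becomes x_1 + 151/12 = 0, giving x_1 = -151/12 — point (-151/12, 49/30).
Each listed point satisfies every original equation (direct substitution).

{(4, -5), (-151/12, 49/30)}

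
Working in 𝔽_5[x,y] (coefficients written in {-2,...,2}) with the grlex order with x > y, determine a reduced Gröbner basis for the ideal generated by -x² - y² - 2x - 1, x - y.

f_1 = -x² - y² - 2x - 1, LT = x².
f_2 = x - y, LT = x.

S(f_1,f_2): lcm = x². S = xy + y² + 2x + 1.
  leading term xy: subtract (y)·f_2 from xy + y² + 2x + 1 → 2y² + 2x + 1
  leading term y²: no divisor's leading term divides it; move 2y² to the remainder.
  leading term x: subtract (2)·f_2 from 2x + 1 → 2y + 1
  leading term y: no divisor's leading term divides it; move 2y to the remainder.
  leading term 1: no divisor's leading term divides it; move 1 to the remainder.
  remainder 2y² + 2y + 1 ≠ 0; add g_3 = 2y² + 2y + 1 to the basis.

The other S-polynomials (S(f_1,g_3), S(f_2,g_3)) all reduce to 0 modulo the current basis, so we have a Gröbner basis.
Inter-reduce: drop elements whose leading term is divisible by another's, tail-reduce, and make monic.

G = {y² + y - 2, x - y}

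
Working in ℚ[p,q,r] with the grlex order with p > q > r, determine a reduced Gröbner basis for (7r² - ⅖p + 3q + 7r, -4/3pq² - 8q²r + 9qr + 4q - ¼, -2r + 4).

G = {q³ + 78/5q² - 11/5q + 1/40, p - 15/2q - 105, r - 2}

f_1 = 7r² - ⅖p + 3q + 7r, LT = r².
f_2 = -4/3pq² - 8q²r + 9qr + 4q - ¼, LT = pq².
f_3 = -2r + 4, LT = r.

S(f_1,f_2): leading monomials are coprime, so the S-polynomial reduces to 0 (Buchberger's first criterion).
S(f_1,f_3): lcm = r². S = -2/35p + 3/7q + 3r.
  leading term p: no divisor's leading term divides it; move -2/35p to the remainder.
  leading term q: no divisor's leading term divides it; move 3/7q to the remainder.
  leading term r: subtract (-3/2)·f_3 from 3r → 6
  leading term 1: no divisor's leading term divides it; move 6 to the remainder.
  remainder -2/35p + 3/7q + 6 ≠ 0; add g_4 = -2/35p + 3/7q + 6 to the basis.

S(f_2,f_3): leading monomials are coprime, so the S-polynomial reduces to 0 (Buchberger's first criterion).
S(f_1,g_4): leading monomials are coprime, so the S-polynomial reduces to 0 (Buchberger's first criterion).
S(f_2,g_4): lcm = pq². S = 15/2q³ + 6q²r + 105q² - 27/4qr - 3q + 3/16.
  leading term q³: no divisor's leading term divides it; move 15/2q³ to the remainder.
  leading term q²r: subtract (-3q²)·f_3 from 6q²r + 105q² - 27/4qr - 3q + 3/16 → 117q² - 27/4qr - 3q + 3/16
  leading term q²: no divisor's leading term divides it; move 117q² to the remainder.
  leading term qr: subtract (27/8q)·f_3 from -27/4qr - 3q + 3/16 → -33/2q + 3/16
  leading term q: no divisor's leading term divides it; move -33/2q to the remainder.
  leading term 1: no divisor's leading term divides it; move 3/16 to the remainder.
  remainder 15/2q³ + 117q² - 33/2q + 3/16 ≠ 0; add g_5 = 15/2q³ + 117q² - 33/2q + 3/16 to the basis.

S(f_3,g_4): leading monomials are coprime, so the S-polynomial reduces to 0 (Buchberger's first criterion).
S(f_1,g_5): leading monomials are coprime, so the S-polynomial reduces to 0 (Buchberger's first criterion).
S(f_2,g_5): lcm = pq³. S = 6q³r - 78/5pq² - 27/4q²r + 11/5pq - 3q² - 1/40p + 3/16q.
  leading term q³r: subtract (-3q³)·f_3 from 6q³r - 78/5pq² - 27/4q²r + 11/5pq - 3q² - 1/40p + 3/16q → -78/5pq² + 12q³ - 27/4q²r + 11/5pq - 3q² - 1/40p + 3/16q
  leading term pq²: subtract (117/10)·f_2 from -78/5pq² + 12q³ - 27/4q²r + 11/5pq - 3q² - 1/40p + 3/16q → 12q³ + 1737/20q²r + 11/5pq - 3q² - 1053/10qr - 1/40p - 3729/80q + 117/40
  leading term q³: subtract (8/5)·g_5 from 12q³ + 1737/20q²r + 11/5pq - 3q² - 1053/10qr - 1/40p - 3729/80q + 117/40 → 1737/20q²r + 11/5pq - 951/5q² - 1053/10qr - 1/40p - 1617/80q + 21/8
  leading term q²r: subtract (-1737/40q²)·f_3 from 1737/20q²r + 11/5pq - 951/5q² - 1053/10qr - 1/40p - 1617/80q + 21/8 → 11/5pq - 33/2q² - 1053/10qr - 1/40p - 1617/80q + 21/8
  leading term pq: subtract (-77/2q)·g_4 from 11/5pq - 33/2q² - 1053/10qr - 1/40p - 1617/80q + 21/8 → -1053/10qr - 1/40p + 16863/80q + 21/8
  leading term qr: subtract (1053/20q)·f_3 from -1053/10qr - 1/40p + 16863/80q + 21/8 → -1/40p + 3/16q + 21/8
  leading term p: subtract (7/16)·g_4 from -1/40p + 3/16q + 21/8 → 0
  remainder 0.

S(f_3,g_5): leading monomials are coprime, so the S-polynomial reduces to 0 (Buchberger's first criterion).
S(g_4,g_5): leading monomials are coprime, so the S-polynomial reduces to 0 (Buchberger's first criterion).
Every S-polynomial of the final basis reduces to 0, so we have a Gröbner basis.
Inter-reduce: drop elements whose leading term is divisible by another's, tail-reduce, and make monic.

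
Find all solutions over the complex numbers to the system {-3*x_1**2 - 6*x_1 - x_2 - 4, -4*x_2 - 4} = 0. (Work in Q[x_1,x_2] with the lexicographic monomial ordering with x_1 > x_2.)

{(-1, -1)}

Compute a lex Gröbner basis by Buchberger's algorithm.
f_1 = -3*x_1**2 - 6*x_1 - x_2 - 4, LT = x_1**2.
f_2 = -4*x_2 - 4, LT = x_2.

S(f_1,f_2): leading monomials are coprime, so the S-polynomial reduces to 0 (Buchberger's first criterion).
Every S-polynomial of the final basis reduces to 0, so we have a Gröbner basis.
Inter-reduce: drop elements whose leading term is divisible by another's, tail-reduce, and make monic.
Reduced Gröbner basis: {x_1**2 + 2*x_1 + 1, x_2 + 1}.

Elimination: the polynomial x_2 + 1 lies in the elimination ideal for x_2, so x_2 ∈ {-1}. For each such x_2, the remaining basis elements (now univariate) give the rest of the solution.
  x_2 = -1: the earlier basis element becomes x_1**2 + 2*x_1 + 1 = 0, giving x_1 = -1 — point (-1, -1).
Check: every point annihilates each of the original generators.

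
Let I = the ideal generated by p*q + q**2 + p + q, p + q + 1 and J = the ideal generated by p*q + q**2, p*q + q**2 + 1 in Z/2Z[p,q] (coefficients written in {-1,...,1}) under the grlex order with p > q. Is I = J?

No, the ideals differ.

Two ideals are equal iff their reduced Gröbner bases coincide (the reduced basis is unique for a fixed ordering).
Buchberger on the first generating set:
f_1 = p*q + q**2 + p + q, LT = p*q.
f_2 = p + q + 1, LT = p.

S(f_1,f_2): lcm = p*q. S = p.
  leading term p: subtract (1)·f_2 from p → q + 1
  leading term q: no divisor's leading term divides it; move q to the remainder.
  leading term 1: no divisor's leading term divides it; move 1 to the remainder.
  remainder q + 1 ≠ 0; add g_3 = q + 1 to the basis.

S(f_1,g_3): lcm = p*q. S = q**2 + q.
  leading term q**2: subtract (q)·g_3 from q**2 + q → 0
  remainder 0.

S(f_2,g_3): leading monomials are coprime, so the S-polynomial reduces to 0 (Buchberger's first criterion).
Every S-polynomial of the final basis reduces to 0, so we have a Gröbner basis.
Inter-reduce: drop elements whose leading term is divisible by another's, tail-reduce, and make monic.
Reduced Gröbner basis: {p, q + 1}.

Buchberger on the second generating set:
h_1 = p*q + q**2, LT = p*q.
h_2 = p*q + q**2 + 1, LT = p*q.

S(h_1,h_2): lcm = p*q. S = 1.
  leading term 1: no divisor's leading term divides it; move 1 to the remainder.
  remainder 1 ≠ 0; add k_3 = 1 to the basis.

S(h_1,k_3): leading monomials are coprime, so the S-polynomial reduces to 0 (Buchberger's first criterion).
S(h_2,k_3): leading monomials are coprime, so the S-polynomial reduces to 0 (Buchberger's first criterion).
Every S-polynomial of the final basis reduces to 0, so we have a Gröbner basis.
Inter-reduce: drop elements whose leading term is divisible by another's, tail-reduce, and make monic.
Reduced Gröbner basis: {1}.

The bases are distinct; the ideals are different.
The same test decides containment: I ⊆ J iff every generator of I reduces to 0 modulo a Gröbner basis of J.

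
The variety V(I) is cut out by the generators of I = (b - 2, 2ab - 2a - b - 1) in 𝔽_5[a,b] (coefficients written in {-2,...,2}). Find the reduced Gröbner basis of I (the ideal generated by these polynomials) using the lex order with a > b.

G = {a + 1, b - 2}

The reduced Gröbner basis is the canonical form of the ideal for this ordering.

f_1 = b - 2, LT = b.
f_2 = 2ab - 2a - b - 1, LT = ab.

S(f_1,f_2): lcm = ab. S = -a - 2b - 2.
  leading term a: no divisor's leading term divides it; move -a to the remainder.
  leading term b: subtract (-2)·f_1 from -2b - 2 → -1
  leading term 1: no divisor's leading term divides it; move -1 to the remainder.
  remainder -a - 1 ≠ 0; add g_3 = -a - 1 to the basis.

S(f_1,g_3): leading monomials are coprime, so the S-polynomial reduces to 0 (Buchberger's first criterion).
S(f_2,g_3): lcm = ab. S = -a + b + 2.
  leading term a: subtract (1)·g_3 from -a + b + 2 → b - 2
  leading term b: subtract (1)·f_1 from b - 2 → 0
  remainder 0.

Every S-polynomial of the final basis reduces to 0, so we have a Gröbner basis.
Inter-reduce: drop elements whose leading term is divisible by another's, tail-reduce, and make monic.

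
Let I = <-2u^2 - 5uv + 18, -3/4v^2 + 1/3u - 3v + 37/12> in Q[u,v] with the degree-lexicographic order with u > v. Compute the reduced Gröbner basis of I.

f_1 = -2u^2 - 5uv + 18, LT = u^2.
f_2 = -3/4v^2 + 1/3u - 3v + 37/12, LT = v^2.

S(f_1,f_2): leading monomials are coprime, so the S-polynomial reduces to 0 (Buchberger's first criterion).
Every S-polynomial of the final basis reduces to 0, so we have a Gröbner basis.

G = {u^2 + 5/2uv - 9, v^2 - 4/9u + 4v - 37/9}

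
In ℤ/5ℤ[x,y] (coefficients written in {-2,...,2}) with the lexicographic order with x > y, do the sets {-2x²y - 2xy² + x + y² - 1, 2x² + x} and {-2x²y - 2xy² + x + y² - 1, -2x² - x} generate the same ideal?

Since reduced Gröbner bases are canonical representatives of ideals under a given ordering, it suffices to compute and compare them.
Buchberger on the first generating set:
f_1 = -2x²y - 2xy² + x + y² - 1, LT = x²y.
f_2 = 2x² + x, LT = x².

S(f_1,f_2): lcm = x²y. S = xy² + 2xy + 2x + 2y² - 2.
  leading term xy²: no divisor's leading term divides it; move xy² to the remainder.
  leading term xy: no divisor's leading term divides it; move 2xy to the remainder.
  leading term x: no divisor's leading term divides it; move 2x to the remainder.
  leading term y²: no divisor's leading term divides it; move 2y² to the remainder.
  leading term 1: no divisor's leading term divides it; move -2 to the remainder.
  remainder xy² + 2xy + 2x + 2y² - 2 ≠ 0; add g_3 = xy² + 2xy + 2x + 2y² - 2 to the basis.

S(f_1,g_3): lcm = x²y². S = -2x²y - 2x² + xy³ - 2xy² + 2xy + 2x + 2y³ - 2y.
  leading term x²y: subtract (1)·f_1 from -2x²y - 2x² + xy³ - 2xy² + 2xy + 2x + 2y³ - 2y → -2x² + xy³ + 2xy + x + 2y³ - y² - 2y + 1
  leading term x²: subtract (-1)·f_2 from -2x² + xy³ + 2xy + x + 2y³ - y² - 2y + 1 → xy³ + 2xy + 2x + 2y³ - y² - 2y + 1
  leading term xy³: subtract (y)·g_3 from xy³ + 2xy + 2x + 2y³ - y² - 2y + 1 → -2xy² + 2x - y² + 1
  leading term xy²: subtract (-2)·g_3 from -2xy² + 2x - y² + 1 → -xy + x - 2y² + 2
  leading term xy: no divisor's leading term divides it; move -xy to the remainder.
  leading term x: no divisor's leading term divides it; move x to the remainder.
  leading term y²: no divisor's leading term divides it; move -2y² to the remainder.
  leading term 1: no divisor's leading term divides it; move 2 to the remainder.
  remainder -xy + x - 2y² + 2 ≠ 0; add g_4 = -xy + x - 2y² + 2 to the basis.

S(g_3,g_4): lcm = xy². S = -2xy + 2x - 2y³ + 2y² + 2y - 2.
  leading term xy: subtract (2)·g_4 from -2xy + 2x - 2y³ + 2y² + 2y - 2 → -2y³ + y² + 2y - 1
  leading term y³: no divisor's leading term divides it; move -2y³ to the remainder.
  leading term y²: no divisor's leading term divides it; move y² to the remainder.
  leading term y: no divisor's leading term divides it; move 2y to the remainder.
  leading term 1: no divisor's leading term divides it; move -1 to the remainder.
  remainder -2y³ + y² + 2y - 1 ≠ 0; add g_5 = -2y³ + y² + 2y - 1 to the basis.

The other S-polynomials (S(f_2,g_3), S(f_1,g_4), S(f_2,g_4), S(f_1,g_5), S(f_2,g_5), S(g_3,g_5), S(g_4,g_5)) all reduce to 0 modulo the current basis, so we have a Gröbner basis.
Inter-reduce: drop elements whose leading term is divisible by another's, tail-reduce, and make monic.
Reduced Gröbner basis: {x² - 2x, xy - x + 2y² - 2, y³ + 2y² - y - 2}.

Buchberger on the second generating set:
h_1 = -2x²y - 2xy² + x + y² - 1, LT = x²y.
h_2 = -2x² - x, LT = x².

S(h_1,h_2): lcm = x²y. S = xy² + 2xy + 2x + 2y² - 2.
  leading term xy²: no divisor's leading term divides it; move xy² to the remainder.
  leading term xy: no divisor's leading term divides it; move 2xy to the remainder.
  leading term x: no divisor's leading term divides it; move 2x to the remainder.
  leading term y²: no divisor's leading term divides it; move 2y² to the remainder.
  leading term 1: no divisor's leading term divides it; move -2 to the remainder.
  remainder xy² + 2xy + 2x + 2y² - 2 ≠ 0; add k_3 = xy² + 2xy + 2x + 2y² - 2 to the basis.

S(h_1,k_3): lcm = x²y². S = -2x²y - 2x² + xy³ - 2xy² + 2xy + 2x + 2y³ - 2y.
  leading term x²y: subtract (1)·h_1 from -2x²y - 2x² + xy³ - 2xy² + 2xy + 2x + 2y³ - 2y → -2x² + xy³ + 2xy + x + 2y³ - y² - 2y + 1
  leading term x²: subtract (1)·h_2 from -2x² + xy³ + 2xy + x + 2y³ - y² - 2y + 1 → xy³ + 2xy + 2x + 2y³ - y² - 2y + 1
  leading term xy³: subtract (y)·k_3 from xy³ + 2xy + 2x + 2y³ - y² - 2y + 1 → -2xy² + 2x - y² + 1
  leading term xy²: subtract (-2)·k_3 from -2xy² + 2x - y² + 1 → -xy + x - 2y² + 2
  leading term xy: no divisor's leading term divides it; move -xy to the remainder.
  leading term x: no divisor's leading term divides it; move x to the remainder.
  leading term y²: no divisor's leading term divides it; move -2y² to the remainder.
  leading term 1: no divisor's leading term divides it; move 2 to the remainder.
  remainder -xy + x - 2y² + 2 ≠ 0; add k_4 = -xy + x - 2y² + 2 to the basis.

S(k_3,k_4): lcm = xy². S = -2xy + 2x - 2y³ + 2y² + 2y - 2.
  leading term xy: subtract (2)·k_4 from -2xy + 2x - 2y³ + 2y² + 2y - 2 → -2y³ + y² + 2y - 1
  leading term y³: no divisor's leading term divides it; move -2y³ to the remainder.
  leading term y²: no divisor's leading term divides it; move y² to the remainder.
  leading term y: no divisor's leading term divides it; move 2y to the remainder.
  leading term 1: no divisor's leading term divides it; move -1 to the remainder.
  remainder -2y³ + y² + 2y - 1 ≠ 0; add k_5 = -2y³ + y² + 2y - 1 to the basis.

The other S-polynomials (S(h_2,k_3), S(h_1,k_4), S(h_2,k_4), S(h_1,k_5), S(h_2,k_5), S(k_3,k_5), S(k_4,k_5)) all reduce to 0 modulo the current basis, so we have a Gröbner basis.
Inter-reduce: drop elements whose leading term is divisible by another's, tail-reduce, and make monic.
Reduced Gröbner basis: {x² - 2x, xy - x + 2y² - 2, y³ + 2y² - y - 2}.

These coincide, so the ideals are equal.
The choice of monomial ordering does not affect the verdict — as long as both bases are computed under the same ordering, their equality decides ideal equality.

Yes, the ideals are equal.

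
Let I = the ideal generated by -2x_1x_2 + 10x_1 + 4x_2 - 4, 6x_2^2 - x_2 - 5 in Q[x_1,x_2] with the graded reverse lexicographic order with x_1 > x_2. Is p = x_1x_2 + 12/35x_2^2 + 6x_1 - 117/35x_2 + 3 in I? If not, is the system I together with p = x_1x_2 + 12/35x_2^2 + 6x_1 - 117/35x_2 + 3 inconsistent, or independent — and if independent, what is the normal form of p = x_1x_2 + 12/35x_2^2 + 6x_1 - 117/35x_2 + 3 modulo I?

x_1x_2 + 12/35x_2^2 + 6x_1 - 117/35x_2 + 3 is independent of I; its normal form modulo I is -177/35x_2 + 177/35.

First compute the reduced Gröbner basis of I by Buchberger's algorithm.
f_1 = -2x_1x_2 + 10x_1 + 4x_2 - 4, LT = x_1x_2.
f_2 = 6x_2^2 - x_2 - 5, LT = x_2^2.

S(f_1,f_2): lcm = x_1x_2^2. S = -29/6x_1x_2 - 2x_2^2 + 5/6x_1 + 2x_2.
  leading term x_1x_2: subtract (29/12)·f_1 from -29/6x_1x_2 - 2x_2^2 + 5/6x_1 + 2x_2 → -2x_2^2 - 70/3x_1 - 23/3x_2 + 29/3
  leading term x_2^2: subtract (-1/3)·f_2 from -2x_2^2 - 70/3x_1 - 23/3x_2 + 29/3 → -70/3x_1 - 8x_2 + 8
  leading term x_1: no divisor's leading term divides it; move -70/3x_1 to the remainder.
  leading term x_2: no divisor's leading term divides it; move -8x_2 to the remainder.
  leading term 1: no divisor's leading term divides it; move 8 to the remainder.
  remainder -70/3x_1 - 8x_2 + 8 ≠ 0; add h_3 = -70/3x_1 - 8x_2 + 8 to the basis.

The other S-polynomials (S(f_1,h_3), S(f_2,h_3)) all reduce to 0 modulo the current basis, so we have a Gröbner basis.
Inter-reduce: drop elements whose leading term is divisible by another's, tail-reduce, and make monic.
Reduced Gröbner basis: {x_2^2 - 1/6x_2 - 5/6, x_1 + 12/35x_2 - 12/35}.
Label its elements g_1 = x_2^2 - 1/6x_2 - 5/6, g_2 = x_1 + 12/35x_2 - 12/35.

Reduce p = x_1x_2 + 12/35x_2^2 + 6x_1 - 117/35x_2 + 3 modulo G:
  leading term x_1x_2: subtract (x_2)·g_2 from x_1x_2 + 12/35x_2^2 + 6x_1 - 117/35x_2 + 3 → 6x_1 - 3x_2 + 3
  leading term x_1: subtract (6)·g_2 from 6x_1 - 3x_2 + 3 → -177/35x_2 + 177/35
  leading term x_2: no divisor's leading term divides it; move -177/35x_2 to the remainder.
  leading term 1: no divisor's leading term divides it; move 177/35 to the remainder.
  normal form = -177/35x_2 + 177/35.
The normal form is nonzero, so p ∉ I. Since p minus its normal form lies in I, I + (p) = I + (r) where r = -177/35x_2 + 177/35; decide whether this ideal is the whole ring.
Run Buchberger on G together with r (pairs among the g_i already reduce to 0 since G is a Gröbner basis):
g_1 = x_2^2 - 1/6x_2 - 5/6, LT = x_2^2.
g_2 = x_1 + 12/35x_2 - 12/35, LT = x_1.
r = -177/35x_2 + 177/35, LT = x_2.

The S-polynomials (S(g_1,g_2), S(g_1,r), S(g_2,r)) all reduce to 0 modulo the current basis, so we have a Gröbner basis.
Inter-reduce: drop elements whose leading term is divisible by another's, tail-reduce, and make monic.
Reduced Gröbner basis: {x_1, x_2 - 1}.
The reduced Gröbner basis of I + (p) is {x_1, x_2 - 1} ≠ {1}, a proper ideal, so the enlarged system stays consistent: p is independent of I, with normal form -177/35x_2 + 177/35.

Ideal membership is decidable via reduction modulo a Gröbner basis.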